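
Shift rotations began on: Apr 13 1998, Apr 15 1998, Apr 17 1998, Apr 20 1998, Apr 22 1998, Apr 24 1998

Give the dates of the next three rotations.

Apr 27 1998, Apr 29 1998, May 1 1998

Every event lands on a Monday or Wednesday or Friday (gaps cycle 2, 2, 3, 2, 2).
So the schedule is: every Monday, Wednesday and Friday.
The following Monday is Apr 27 1998.
Next Wednesday: Apr 29 1998.
The following Friday is May 1 1998.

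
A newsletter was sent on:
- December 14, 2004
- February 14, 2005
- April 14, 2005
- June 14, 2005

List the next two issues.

Each date is the 14th; the gaps (62, 59, 61) track the month lengths.
The rule is the 14th of every 2 months.
August 2005: August 14, 2005.
Next: October 2005 → October 14, 2005.

August 14, 2005; October 14, 2005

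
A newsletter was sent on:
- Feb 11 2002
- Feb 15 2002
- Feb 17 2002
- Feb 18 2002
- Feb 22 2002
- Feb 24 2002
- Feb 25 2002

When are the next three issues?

The gap pattern 4, 2, 1, 4, 2, 1 repeats every 3 events.
These are the Mondays, Fridays and Sundays of each week.
Next Friday: Mar 1 2002.
The following Sunday is Mar 3 2002.
The following Monday is Mar 4 2002.

Mar 1 2002, Mar 3 2002, Mar 4 2002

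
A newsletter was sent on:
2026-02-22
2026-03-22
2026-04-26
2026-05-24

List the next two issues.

These are Sundays at 28- or 35-day spacing (28, 35, 28).
The pattern: 4th Sunday of the month.
4th Sunday of June 2026: 2026-06-28.
4th Sunday of July 2026: 2026-07-26.

2026-06-28, 2026-07-26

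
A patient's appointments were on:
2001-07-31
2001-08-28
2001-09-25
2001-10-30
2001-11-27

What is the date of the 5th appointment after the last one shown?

Every date is a Tuesday; gaps 28, 28, 35, 28 days.
Each is the last Tuesday of its month (at least one falls on the 29th or later, ruling out '4th Tuesday').
December 2001 ends with Tuesday 2001-12-25.
Last Tuesday of January 2002: 2002-01-29.
February 2002 ends with Tuesday 2002-02-26.
March 2002 ends with Tuesday 2002-03-26.
April 2002 ends with Tuesday 2002-04-30.

2002-04-30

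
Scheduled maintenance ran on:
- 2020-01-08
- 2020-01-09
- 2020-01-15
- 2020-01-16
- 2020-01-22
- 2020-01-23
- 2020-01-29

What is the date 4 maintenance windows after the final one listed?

2020-02-12

The gap pattern 1, 6, 1, 6, 1, 6 repeats every 2 events.
These are the Wednesdays and Thursdays of each week.
The following Thursday is 2020-01-30.
The following Wednesday is 2020-02-05.
Next Thursday: 2020-02-06.
The following Wednesday is 2020-02-12.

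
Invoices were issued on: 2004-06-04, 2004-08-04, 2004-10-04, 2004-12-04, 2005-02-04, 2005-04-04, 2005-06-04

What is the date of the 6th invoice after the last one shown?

The day-of-month is always 4 (61, 61, 61, 62, 59, 61 days between events).
So this recurs on the 4th of every 2 months.
August 2005: 2005-08-04.
October 2005: 2005-10-04.
Next: December 2005 → 2005-12-04.
February 2006: 2006-02-04.
April 2006: 2006-04-04.
June 2006: 2006-06-04.

2006-06-04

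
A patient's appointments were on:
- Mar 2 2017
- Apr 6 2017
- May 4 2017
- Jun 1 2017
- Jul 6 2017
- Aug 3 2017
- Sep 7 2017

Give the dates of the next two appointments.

These are Thursdays at 28- or 35-day spacing (35, 28, 28, 35, 28, 35).
The pattern: 1st Thursday of the month.
October 2017 — 1st Thursday is Oct 5 2017.
1st Thursday of November 2017: Nov 2 2017.

Oct 5 2017, Nov 2 2017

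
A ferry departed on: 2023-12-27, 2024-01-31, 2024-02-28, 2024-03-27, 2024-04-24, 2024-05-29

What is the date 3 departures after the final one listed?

All Wednesdays; the gaps (35, 28, 28, 28, 35) vary with month length.
This is the last Wednesday of each month.
June 2024 ends with Wednesday 2024-06-26.
July 2024 ends with Wednesday 2024-07-31.
Last Wednesday of August 2024: 2024-08-28.

2024-08-28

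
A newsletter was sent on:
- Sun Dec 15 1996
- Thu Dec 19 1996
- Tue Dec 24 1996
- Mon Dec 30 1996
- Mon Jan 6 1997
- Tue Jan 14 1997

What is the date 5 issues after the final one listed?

Gaps: 4, 5, 6, 7, 8 days — each gap is 1 larger than the previous one.
Next gap: 9 days. Tue Jan 14 1997 + 9 days = Thu Jan 23 1997.
Next gap: 10 days. Thu Jan 23 1997 + 10 days = Sun Feb 2 1997.
Next gap: 11 days. Sun Feb 2 1997 + 11 days = Thu Feb 13 1997.
Next gap: 12 days. Thu Feb 13 1997 + 12 days = Tue Feb 25 1997.
Next gap: 13 days. Tue Feb 25 1997 + 13 days = Mon Mar 10 1997.

Mon Mar 10 1997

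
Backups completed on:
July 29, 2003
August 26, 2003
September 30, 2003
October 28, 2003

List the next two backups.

November 25, 2003; December 30, 2003

Every date is a Tuesday; gaps 28, 35, 28 days.
Each is the last Tuesday of its month (at least one falls on the 29th or later, ruling out '4th Tuesday').
November 2003 ends with Tuesday November 25, 2003.
December 2003 ends with Tuesday December 30, 2003.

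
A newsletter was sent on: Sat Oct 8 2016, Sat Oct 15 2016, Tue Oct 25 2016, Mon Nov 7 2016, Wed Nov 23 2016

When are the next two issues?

Intervals are 7, 10, 13, 16 days — an arithmetic progression with common difference 3.
Next gap: 19 days. Wed Nov 23 2016 + 19 days = Mon Dec 12 2016.
Next gap: 22 days. Mon Dec 12 2016 + 22 days = Tue Jan 3 2017.

Mon Dec 12 2016, Tue Jan 3 2017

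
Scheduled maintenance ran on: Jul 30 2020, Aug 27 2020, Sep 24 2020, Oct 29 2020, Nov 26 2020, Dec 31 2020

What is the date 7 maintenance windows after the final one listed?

All Thursdays; the gaps (28, 28, 35, 28, 35) vary with month length.
This is the last Thursday of each month.
Last Thursday of January 2021: Jan 28 2021.
Last Thursday of February 2021: Feb 25 2021.
Last Thursday of March 2021: Mar 25 2021.
Last Thursday of April 2021: Apr 29 2021.
Last Thursday of May 2021: May 27 2021.
Last Thursday of June 2021: Jun 24 2021.
Last Thursday of July 2021: Jul 29 2021.

Jul 29 2021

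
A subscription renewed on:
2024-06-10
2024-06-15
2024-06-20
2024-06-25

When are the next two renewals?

2024-06-30, 2024-07-05

Gaps between consecutive events: 5, 5, 5 days — a constant 5-day interval.
2024-06-25 + 5 days = 2024-06-30.
2024-06-30 + 5 days = 2024-07-05.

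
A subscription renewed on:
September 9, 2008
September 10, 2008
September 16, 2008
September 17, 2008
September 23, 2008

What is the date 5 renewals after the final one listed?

October 8, 2008

Every event lands on a Tuesday or Wednesday (gaps cycle 1, 6, 1, 6).
So the schedule is: every Tuesday and Wednesday.
The following Wednesday is September 24, 2008.
The following Tuesday is September 30, 2008.
The following Wednesday is October 1, 2008.
The following Tuesday is October 7, 2008.
Next Wednesday: October 8, 2008.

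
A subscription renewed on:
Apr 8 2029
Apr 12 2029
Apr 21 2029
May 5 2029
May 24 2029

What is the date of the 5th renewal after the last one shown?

Nov 10 2029

The spacing grows by 5 each time: 4, 9, 14, 19 days.
Next gap: 24 days. May 24 2029 + 24 days = Jun 17 2029.
Next gap: 29 days. Jun 17 2029 + 29 days = Jul 16 2029.
Next gap: 34 days. Jul 16 2029 + 34 days = Aug 19 2029.
Next gap: 39 days. Aug 19 2029 + 39 days = Sep 27 2029.
Next gap: 44 days. Sep 27 2029 + 44 days = Nov 10 2029.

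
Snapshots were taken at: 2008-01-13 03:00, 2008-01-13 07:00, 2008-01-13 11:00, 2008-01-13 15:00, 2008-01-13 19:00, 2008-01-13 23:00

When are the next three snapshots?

2008-01-14 03:00, 2008-01-14 07:00, 2008-01-14 11:00

The interval is a steady 4 hours (4, 4, 4, 4, 4).
2008-01-13 23:00 + 4 h = 2008-01-14 03:00.
2008-01-14 03:00 + 4 h = 2008-01-14 07:00.
2008-01-14 07:00 + 4 h = 2008-01-14 11:00.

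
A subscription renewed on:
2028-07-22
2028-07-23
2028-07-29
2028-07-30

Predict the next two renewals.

Gaps: 1, 6, 1 days — not constant, but cyclic with period 2.
The events fall on every Saturday and Sunday.
The following Saturday is 2028-08-05.
The following Sunday is 2028-08-06.

2028-08-05, 2028-08-06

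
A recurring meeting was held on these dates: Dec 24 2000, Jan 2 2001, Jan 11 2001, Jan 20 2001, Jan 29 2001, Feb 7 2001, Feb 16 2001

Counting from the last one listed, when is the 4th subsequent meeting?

Gaps between consecutive events: 9, 9, 9, 9, 9, 9 days — a constant 9-day interval.
Feb 16 2001 + 9 days = Feb 25 2001.
Feb 25 2001 + 9 days = Mar 6 2001.
Mar 6 2001 + 9 days = Mar 15 2001.
Mar 15 2001 + 9 days = Mar 24 2001.

Mar 24 2001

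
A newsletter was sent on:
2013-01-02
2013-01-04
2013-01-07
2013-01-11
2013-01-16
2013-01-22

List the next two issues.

2013-01-29, 2013-02-06

Gaps: 2, 3, 4, 5, 6 days — each gap is 1 larger than the previous one.
Next gap: 7 days. 2013-01-22 + 7 days = 2013-01-29.
Next gap: 8 days. 2013-01-29 + 8 days = 2013-02-06.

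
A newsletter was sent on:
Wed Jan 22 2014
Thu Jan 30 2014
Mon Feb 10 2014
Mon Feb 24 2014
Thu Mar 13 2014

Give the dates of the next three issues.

Wed Apr 2 2014, Fri Apr 25 2014, Wed May 21 2014

The spacing grows by 3 each time: 8, 11, 14, 17 days.
Next gap: 20 days. Thu Mar 13 2014 + 20 days = Wed Apr 2 2014.
Next gap: 23 days. Wed Apr 2 2014 + 23 days = Fri Apr 25 2014.
Next gap: 26 days. Fri Apr 25 2014 + 26 days = Wed May 21 2014.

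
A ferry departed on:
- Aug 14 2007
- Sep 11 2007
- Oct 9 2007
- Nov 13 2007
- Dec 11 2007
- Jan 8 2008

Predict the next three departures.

These are Tuesdays at 28- or 35-day spacing (28, 28, 35, 28, 28).
The pattern: 2nd Tuesday of the month.
2nd Tuesday of February 2008: Feb 12 2008.
2nd Tuesday of March 2008: Mar 11 2008.
2nd Tuesday of April 2008: Apr 8 2008.

Feb 12 2008, Mar 11 2008, Apr 8 2008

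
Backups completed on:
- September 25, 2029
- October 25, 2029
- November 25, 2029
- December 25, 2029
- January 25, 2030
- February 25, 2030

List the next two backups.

March 25, 2030; April 25, 2030

Gaps: 30, 31, 30, 31, 31 days — not constant. Every event is on the 25th of the month.
Pattern: the 25th of each month.
Next: March 2030 → March 25, 2030.
April 2030: April 25, 2030.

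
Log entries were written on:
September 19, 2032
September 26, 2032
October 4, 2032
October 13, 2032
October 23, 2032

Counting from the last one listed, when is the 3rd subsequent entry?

November 28, 2032

The spacing grows by 1 each time: 7, 8, 9, 10 days.
Next gap: 11 days. October 23, 2032 + 11 days = November 3, 2032.
Next gap: 12 days. November 3, 2032 + 12 days = November 15, 2032.
Next gap: 13 days. November 15, 2032 + 13 days = November 28, 2032.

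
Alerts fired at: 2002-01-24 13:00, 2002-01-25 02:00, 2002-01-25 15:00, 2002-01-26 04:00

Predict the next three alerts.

2002-01-26 17:00, 2002-01-27 06:00, 2002-01-27 19:00

Spacing: 13, 13, 13 h — constant 13 h.
2002-01-26 04:00 + 13 h = 2002-01-26 17:00.
2002-01-26 17:00 + 13 h = 2002-01-27 06:00.
2002-01-27 06:00 + 13 h = 2002-01-27 19:00.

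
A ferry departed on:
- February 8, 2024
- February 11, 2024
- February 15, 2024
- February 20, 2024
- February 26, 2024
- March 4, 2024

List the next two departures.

The spacing grows by 1 each time: 3, 4, 5, 6, 7 days.
Next gap: 8 days. March 4, 2024 + 8 days = March 12, 2024.
Next gap: 9 days. March 12, 2024 + 9 days = March 21, 2024.

March 12, 2024; March 21, 2024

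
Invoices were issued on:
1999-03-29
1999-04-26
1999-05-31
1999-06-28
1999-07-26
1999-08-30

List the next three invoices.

1999-09-27, 1999-10-25, 1999-11-29

These are Mondays with 28, 35, 28, 28, 35-day gaps.
Each is the final Monday of its month — 1999-03-29 is past the 28th, so '4th Monday' doesn't fit.
Last Monday of September 1999: 1999-09-27.
October 1999 ends with Monday 1999-10-25.
November 1999 ends with Monday 1999-11-29.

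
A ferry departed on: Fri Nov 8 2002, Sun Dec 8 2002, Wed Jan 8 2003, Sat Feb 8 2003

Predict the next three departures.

Sat Mar 8 2003, Tue Apr 8 2003, Thu May 8 2003

Each date is the 8th; the gaps (30, 31, 31) track the month lengths.
The rule is the 8th of each month.
Next: March 2003 → Sat Mar 8 2003.
Next: April 2003 → Tue Apr 8 2003.
Next: May 2003 → Thu May 8 2003.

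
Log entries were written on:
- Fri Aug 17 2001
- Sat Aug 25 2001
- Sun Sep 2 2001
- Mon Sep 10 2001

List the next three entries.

Every event comes 8 days after the last (8, 8, 8).
Mon Sep 10 2001 + 8 days = Tue Sep 18 2001.
Tue Sep 18 2001 + 8 days = Wed Sep 26 2001.
Wed Sep 26 2001 + 8 days = Thu Oct 4 2001.

Tue Sep 18 2001, Wed Sep 26 2001, Thu Oct 4 2001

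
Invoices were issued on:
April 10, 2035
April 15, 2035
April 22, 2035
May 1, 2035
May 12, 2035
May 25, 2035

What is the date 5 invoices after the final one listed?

Gaps: 5, 7, 9, 11, 13 days — each gap is 2 larger than the previous one.
Next gap: 15 days. May 25, 2035 + 15 days = June 9, 2035.
Next gap: 17 days. June 9, 2035 + 17 days = June 26, 2035.
Next gap: 19 days. June 26, 2035 + 19 days = July 15, 2035.
Next gap: 21 days. July 15, 2035 + 21 days = August 5, 2035.
Next gap: 23 days. August 5, 2035 + 23 days = August 28, 2035.

August 28, 2035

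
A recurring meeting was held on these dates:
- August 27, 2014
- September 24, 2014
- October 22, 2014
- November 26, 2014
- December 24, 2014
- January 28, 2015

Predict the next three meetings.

February 25, 2015; March 25, 2015; April 22, 2015

All dates are Wednesdays, 28, 28, 35, 28, 35 days apart.
Specifically, the 4th Wednesday of each month.
4th Wednesday of February 2015: February 25, 2015.
4th Wednesday of March 2015: March 25, 2015.
April 2015 — 4th Wednesday is April 22, 2015.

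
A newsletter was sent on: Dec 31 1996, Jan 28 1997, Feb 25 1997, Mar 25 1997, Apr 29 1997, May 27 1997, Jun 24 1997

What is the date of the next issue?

All Tuesdays; the gaps (28, 28, 28, 35, 28, 28) vary with month length.
This is the last Tuesday of each month.
July 1997 ends with Tuesday Jul 29 1997.

Jul 29 1997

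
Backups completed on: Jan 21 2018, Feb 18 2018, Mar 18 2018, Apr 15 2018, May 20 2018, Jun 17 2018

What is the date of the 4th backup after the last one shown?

These are Sundays at 28- or 35-day spacing (28, 28, 28, 35, 28).
The pattern: 3rd Sunday of the month.
3rd Sunday of July 2018: Jul 15 2018.
August 2018 — 3rd Sunday is Aug 19 2018.
September 2018 — 3rd Sunday is Sep 16 2018.
3rd Sunday of October 2018: Oct 21 2018.

Oct 21 2018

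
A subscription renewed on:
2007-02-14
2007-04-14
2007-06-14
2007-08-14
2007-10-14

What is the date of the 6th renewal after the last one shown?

Each date is the 14th; the gaps (59, 61, 61, 61) track the month lengths.
The rule is the 14th of every 2 months.
Next: December 2007 → 2007-12-14.
February 2008: 2008-02-14.
April 2008: 2008-04-14.
June 2008: 2008-06-14.
Next: August 2008 → 2008-08-14.
Next: October 2008 → 2008-10-14.

2008-10-14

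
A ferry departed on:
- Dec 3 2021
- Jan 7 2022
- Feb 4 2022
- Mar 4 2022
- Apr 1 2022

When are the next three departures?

May 6 2022, Jun 3 2022, Jul 1 2022

These are Fridays at 28- or 35-day spacing (35, 28, 28, 28).
The pattern: 1st Friday of the month.
May 2022 — 1st Friday is May 6 2022.
1st Friday of June 2022: Jun 3 2022.
1st Friday of July 2022: Jul 1 2022.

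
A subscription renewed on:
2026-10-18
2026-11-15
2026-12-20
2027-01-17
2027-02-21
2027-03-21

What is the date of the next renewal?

2027-04-18

Gaps: 28, 35, 28, 35, 28 days — a mix of 28 and 35. Every date is a Sunday.
Each is the 3rd Sunday of its month.
3rd Sunday of April 2027: 2027-04-18.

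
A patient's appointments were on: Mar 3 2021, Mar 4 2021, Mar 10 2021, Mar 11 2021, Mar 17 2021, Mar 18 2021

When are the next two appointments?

Mar 24 2021, Mar 25 2021

Gaps: 1, 6, 1, 6, 1 days — not constant, but cyclic with period 2.
The events fall on every Wednesday and Thursday.
Next Wednesday: Mar 24 2021.
Next Thursday: Mar 25 2021.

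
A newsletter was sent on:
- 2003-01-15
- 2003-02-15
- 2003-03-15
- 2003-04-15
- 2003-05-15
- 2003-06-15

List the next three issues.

2003-07-15, 2003-08-15, 2003-09-15

Each date is the 15th; the gaps (31, 28, 31, 30, 31) track the month lengths.
The rule is the 15th of each month.
Next: July 2003 → 2003-07-15.
Next: August 2003 → 2003-08-15.
Next: September 2003 → 2003-09-15.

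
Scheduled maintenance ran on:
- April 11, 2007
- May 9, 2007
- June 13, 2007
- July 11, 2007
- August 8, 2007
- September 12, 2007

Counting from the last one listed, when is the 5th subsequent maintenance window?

February 13, 2008

All dates are Wednesdays, 28, 35, 28, 28, 35 days apart.
Specifically, the 2nd Wednesday of each month.
October 2007 — 2nd Wednesday is October 10, 2007.
2nd Wednesday of November 2007: November 14, 2007.
2nd Wednesday of December 2007: December 12, 2007.
January 2008 — 2nd Wednesday is January 9, 2008.
February 2008 — 2nd Wednesday is February 13, 2008.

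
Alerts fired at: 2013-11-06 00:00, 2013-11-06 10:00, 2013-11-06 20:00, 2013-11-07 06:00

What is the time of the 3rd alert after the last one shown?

2013-11-08 12:00

Gaps: 10, 10, 10 hours — each event is 10 hours after the previous one.
2013-11-07 06:00 + 10 h = 2013-11-07 16:00.
2013-11-07 16:00 + 10 h = 2013-11-08 02:00.
2013-11-08 02:00 + 10 h = 2013-11-08 12:00.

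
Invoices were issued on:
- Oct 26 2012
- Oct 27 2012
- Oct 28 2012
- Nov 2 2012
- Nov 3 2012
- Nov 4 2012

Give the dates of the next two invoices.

Gaps: 1, 1, 5, 1, 1 days — not constant, but cyclic with period 3.
The events fall on every Friday, Saturday and Sunday.
The following Friday is Nov 9 2012.
The following Saturday is Nov 10 2012.

Nov 9 2012, Nov 10 2012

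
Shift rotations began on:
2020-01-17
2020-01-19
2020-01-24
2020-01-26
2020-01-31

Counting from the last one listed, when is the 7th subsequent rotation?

2020-02-23

Every event lands on a Friday or Sunday (gaps cycle 2, 5, 2, 5).
So the schedule is: every Friday and Sunday.
Next Sunday: 2020-02-02.
The following Friday is 2020-02-07.
Next Sunday: 2020-02-09.
The following Friday is 2020-02-14.
The following Sunday is 2020-02-16.
The following Friday is 2020-02-21.
Next Sunday: 2020-02-23.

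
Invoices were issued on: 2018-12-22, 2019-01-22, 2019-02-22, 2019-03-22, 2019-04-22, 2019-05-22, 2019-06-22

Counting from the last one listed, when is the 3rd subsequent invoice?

The day-of-month is always 22 (31, 31, 28, 31, 30, 31 days between events).
So this recurs on the 22nd of each month.
Next: July 2019 → 2019-07-22.
Next: August 2019 → 2019-08-22.
Next: September 2019 → 2019-09-22.

2019-09-22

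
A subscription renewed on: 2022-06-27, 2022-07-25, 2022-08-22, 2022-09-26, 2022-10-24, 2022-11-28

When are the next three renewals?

All dates are Mondays, 28, 28, 35, 28, 35 days apart.
Specifically, the 4th Monday of each month.
4th Monday of December 2022: 2022-12-26.
January 2023 — 4th Monday is 2023-01-23.
February 2023 — 4th Monday is 2023-02-27.

2022-12-26, 2023-01-23, 2023-02-27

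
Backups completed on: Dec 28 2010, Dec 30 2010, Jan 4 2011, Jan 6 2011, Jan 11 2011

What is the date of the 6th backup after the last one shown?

Feb 1 2011

The gap pattern 2, 5, 2, 5 repeats every 2 events.
These are the Tuesdays and Thursdays of each week.
The following Thursday is Jan 13 2011.
The following Tuesday is Jan 18 2011.
Next Thursday: Jan 20 2011.
Next Tuesday: Jan 25 2011.
Next Thursday: Jan 27 2011.
The following Tuesday is Feb 1 2011.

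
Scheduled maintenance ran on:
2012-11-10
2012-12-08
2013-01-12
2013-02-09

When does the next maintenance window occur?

All dates are Saturdays, 28, 35, 28 days apart.
Specifically, the 2nd Saturday of each month.
March 2013 — 2nd Saturday is 2013-03-09.

2013-03-09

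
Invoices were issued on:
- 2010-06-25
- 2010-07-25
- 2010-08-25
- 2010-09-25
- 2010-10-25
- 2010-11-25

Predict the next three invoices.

Gaps: 30, 31, 31, 30, 31 days — not constant. Every event is on the 25th of the month.
Pattern: the 25th of each month.
December 2010: 2010-12-25.
January 2011: 2011-01-25.
Next: February 2011 → 2011-02-25.

2010-12-25, 2011-01-25, 2011-02-25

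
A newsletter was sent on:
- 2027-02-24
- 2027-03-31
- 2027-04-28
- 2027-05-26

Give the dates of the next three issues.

2027-06-30, 2027-07-28, 2027-08-25

These are Wednesdays with 35, 28, 28-day gaps.
Each is the final Wednesday of its month — 2027-03-31 is past the 28th, so '4th Wednesday' doesn't fit.
Last Wednesday of June 2027: 2027-06-30.
Last Wednesday of July 2027: 2027-07-28.
August 2027 ends with Wednesday 2027-08-25.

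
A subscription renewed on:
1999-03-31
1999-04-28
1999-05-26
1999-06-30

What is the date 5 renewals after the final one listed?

1999-11-24

These are Wednesdays with 28, 28, 35-day gaps.
Each is the final Wednesday of its month — 1999-03-31 is past the 28th, so '4th Wednesday' doesn't fit.
July 1999 ends with Wednesday 1999-07-28.
Last Wednesday of August 1999: 1999-08-25.
Last Wednesday of September 1999: 1999-09-29.
October 1999 ends with Wednesday 1999-10-27.
November 1999 ends with Wednesday 1999-11-24.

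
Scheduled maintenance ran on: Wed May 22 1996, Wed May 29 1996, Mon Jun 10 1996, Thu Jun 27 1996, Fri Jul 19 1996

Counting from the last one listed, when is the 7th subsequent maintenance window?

Fri May 9 1997

Gaps: 7, 12, 17, 22 days — each gap is 5 larger than the previous one.
Next gap: 27 days. Fri Jul 19 1996 + 27 days = Thu Aug 15 1996.
Next gap: 32 days. Thu Aug 15 1996 + 32 days = Mon Sep 16 1996.
Next gap: 37 days. Mon Sep 16 1996 + 37 days = Wed Oct 23 1996.
Next gap: 42 days. Wed Oct 23 1996 + 42 days = Wed Dec 4 1996.
Next gap: 47 days. Wed Dec 4 1996 + 47 days = Mon Jan 20 1997.
Next gap: 52 days. Mon Jan 20 1997 + 52 days = Thu Mar 13 1997.
Next gap: 57 days. Thu Mar 13 1997 + 57 days = Fri May 9 1997.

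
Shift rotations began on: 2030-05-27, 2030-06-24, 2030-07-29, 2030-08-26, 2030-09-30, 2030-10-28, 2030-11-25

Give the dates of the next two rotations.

Every date is a Monday; gaps 28, 35, 28, 35, 28, 28 days.
Each is the last Monday of its month (at least one falls on the 29th or later, ruling out '4th Monday').
December 2030 ends with Monday 2030-12-30.
January 2031 ends with Monday 2031-01-27.

2030-12-30, 2031-01-27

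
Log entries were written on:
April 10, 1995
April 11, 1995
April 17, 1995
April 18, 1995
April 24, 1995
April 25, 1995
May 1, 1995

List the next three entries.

May 2, 1995; May 8, 1995; May 9, 1995

Every event lands on a Monday or Tuesday (gaps cycle 1, 6, 1, 6, 1, 6).
So the schedule is: every Monday and Tuesday.
The following Tuesday is May 2, 1995.
The following Monday is May 8, 1995.
The following Tuesday is May 9, 1995.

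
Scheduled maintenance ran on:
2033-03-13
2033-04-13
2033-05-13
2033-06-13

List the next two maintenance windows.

2033-07-13, 2033-08-13

Each date is the 13th; the gaps (31, 30, 31) track the month lengths.
The rule is the 13th of each month.
July 2033: 2033-07-13.
Next: August 2033 → 2033-08-13.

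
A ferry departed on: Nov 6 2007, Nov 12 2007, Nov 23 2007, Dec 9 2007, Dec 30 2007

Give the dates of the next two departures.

Intervals are 6, 11, 16, 21 days — an arithmetic progression with common difference 5.
Next gap: 26 days. Dec 30 2007 + 26 days = Jan 25 2008.
Next gap: 31 days. Jan 25 2008 + 31 days = Feb 25 2008.

Jan 25 2008, Feb 25 2008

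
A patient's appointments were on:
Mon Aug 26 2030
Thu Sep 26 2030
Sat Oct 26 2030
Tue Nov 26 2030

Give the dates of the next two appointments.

Thu Dec 26 2030, Sun Jan 26 2031

Each date is the 26th; the gaps (31, 30, 31) track the month lengths.
The rule is the 26th of each month.
December 2030: Thu Dec 26 2030.
January 2031: Sun Jan 26 2031.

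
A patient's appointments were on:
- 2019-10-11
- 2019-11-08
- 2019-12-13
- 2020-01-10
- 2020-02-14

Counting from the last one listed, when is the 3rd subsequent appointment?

2020-05-08

All dates are Fridays, 28, 35, 28, 35 days apart.
Specifically, the 2nd Friday of each month.
March 2020 — 2nd Friday is 2020-03-13.
2nd Friday of April 2020: 2020-04-10.
May 2020 — 2nd Friday is 2020-05-08.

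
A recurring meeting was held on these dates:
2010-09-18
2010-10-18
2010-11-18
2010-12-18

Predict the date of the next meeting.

2011-01-18

The day-of-month is always 18 (30, 31, 30 days between events).
So this recurs on the 18th of each month.
Next: January 2011 → 2011-01-18.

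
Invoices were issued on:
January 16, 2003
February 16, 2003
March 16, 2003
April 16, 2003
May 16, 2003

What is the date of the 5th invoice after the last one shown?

The day-of-month is always 16 (31, 28, 31, 30 days between events).
So this recurs on the 16th of each month.
June 2003: June 16, 2003.
July 2003: July 16, 2003.
August 2003: August 16, 2003.
Next: September 2003 → September 16, 2003.
Next: October 2003 → October 16, 2003.

October 16, 2003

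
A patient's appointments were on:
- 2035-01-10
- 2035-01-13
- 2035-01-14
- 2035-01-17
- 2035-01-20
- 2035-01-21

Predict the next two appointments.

The gap pattern 3, 1, 3, 3, 1 repeats every 3 events.
These are the Wednesdays, Saturdays and Sundays of each week.
The following Wednesday is 2035-01-24.
The following Saturday is 2035-01-27.

2035-01-24, 2035-01-27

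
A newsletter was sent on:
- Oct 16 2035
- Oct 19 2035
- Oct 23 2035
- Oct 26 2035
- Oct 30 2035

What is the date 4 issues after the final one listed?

Every event lands on a Tuesday or Friday (gaps cycle 3, 4, 3, 4).
So the schedule is: every Tuesday and Friday.
The following Friday is Nov 2 2035.
Next Tuesday: Nov 6 2035.
Next Friday: Nov 9 2035.
Next Tuesday: Nov 13 2035.

Nov 13 2035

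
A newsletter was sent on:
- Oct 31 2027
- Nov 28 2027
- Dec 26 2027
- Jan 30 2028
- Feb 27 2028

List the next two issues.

Mar 26 2028, Apr 30 2028

Every date is a Sunday; gaps 28, 28, 35, 28 days.
Each is the last Sunday of its month (at least one falls on the 29th or later, ruling out '4th Sunday').
March 2028 ends with Sunday Mar 26 2028.
April 2028 ends with Sunday Apr 30 2028.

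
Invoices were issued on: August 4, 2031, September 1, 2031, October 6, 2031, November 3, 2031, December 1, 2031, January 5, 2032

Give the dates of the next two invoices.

These are Mondays at 28- or 35-day spacing (28, 35, 28, 28, 35).
The pattern: 1st Monday of the month.
February 2032 — 1st Monday is February 2, 2032.
March 2032 — 1st Monday is March 1, 2032.

February 2, 2032; March 1, 2032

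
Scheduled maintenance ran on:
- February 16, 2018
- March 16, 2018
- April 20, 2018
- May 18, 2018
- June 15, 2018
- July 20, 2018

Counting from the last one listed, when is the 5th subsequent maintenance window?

December 21, 2018

These are Fridays at 28- or 35-day spacing (28, 35, 28, 28, 35).
The pattern: 3rd Friday of the month.
3rd Friday of August 2018: August 17, 2018.
September 2018 — 3rd Friday is September 21, 2018.
3rd Friday of October 2018: October 19, 2018.
3rd Friday of November 2018: November 16, 2018.
3rd Friday of December 2018: December 21, 2018.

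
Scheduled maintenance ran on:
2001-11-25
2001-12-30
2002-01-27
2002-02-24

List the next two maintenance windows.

These are Sundays with 35, 28, 28-day gaps.
Each is the final Sunday of its month — 2001-12-30 is past the 28th, so '4th Sunday' doesn't fit.
Last Sunday of March 2002: 2002-03-31.
Last Sunday of April 2002: 2002-04-28.

2002-03-31, 2002-04-28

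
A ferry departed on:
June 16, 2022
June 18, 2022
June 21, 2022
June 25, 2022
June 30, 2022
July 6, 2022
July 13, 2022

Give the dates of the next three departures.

Gaps: 2, 3, 4, 5, 6, 7 days — each gap is 1 larger than the previous one.
Next gap: 8 days. July 13, 2022 + 8 days = July 21, 2022.
Next gap: 9 days. July 21, 2022 + 9 days = July 30, 2022.
Next gap: 10 days. July 30, 2022 + 10 days = August 9, 2022.

July 21, 2022; July 30, 2022; August 9, 2022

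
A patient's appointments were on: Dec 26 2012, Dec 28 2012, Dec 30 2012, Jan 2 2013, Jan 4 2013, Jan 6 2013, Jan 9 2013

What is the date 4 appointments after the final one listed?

Gaps: 2, 2, 3, 2, 2, 3 days — not constant, but cyclic with period 3.
The events fall on every Wednesday, Friday and Sunday.
The following Friday is Jan 11 2013.
The following Sunday is Jan 13 2013.
Next Wednesday: Jan 16 2013.
Next Friday: Jan 18 2013.

Jan 18 2013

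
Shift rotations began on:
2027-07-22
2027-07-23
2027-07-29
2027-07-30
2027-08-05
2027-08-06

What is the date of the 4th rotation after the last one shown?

Every event lands on a Thursday or Friday (gaps cycle 1, 6, 1, 6, 1).
So the schedule is: every Thursday and Friday.
The following Thursday is 2027-08-12.
The following Friday is 2027-08-13.
Next Thursday: 2027-08-19.
The following Friday is 2027-08-20.

2027-08-20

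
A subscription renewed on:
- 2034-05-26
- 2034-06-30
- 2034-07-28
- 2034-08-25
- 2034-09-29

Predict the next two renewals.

These are Fridays with 35, 28, 28, 35-day gaps.
Each is the final Friday of its month — 2034-06-30 is past the 28th, so '4th Friday' doesn't fit.
October 2034 ends with Friday 2034-10-27.
November 2034 ends with Friday 2034-11-24.

2034-10-27, 2034-11-24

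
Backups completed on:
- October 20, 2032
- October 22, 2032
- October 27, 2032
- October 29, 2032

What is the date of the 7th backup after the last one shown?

November 24, 2032

Every event lands on a Wednesday or Friday (gaps cycle 2, 5, 2).
So the schedule is: every Wednesday and Friday.
The following Wednesday is November 3, 2032.
The following Friday is November 5, 2032.
Next Wednesday: November 10, 2032.
The following Friday is November 12, 2032.
The following Wednesday is November 17, 2032.
Next Friday: November 19, 2032.
Next Wednesday: November 24, 2032.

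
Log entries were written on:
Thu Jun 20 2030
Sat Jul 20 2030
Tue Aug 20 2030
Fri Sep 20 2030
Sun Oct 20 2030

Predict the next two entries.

Wed Nov 20 2030, Fri Dec 20 2030

Each date is the 20th; the gaps (30, 31, 31, 30) track the month lengths.
The rule is the 20th of each month.
Next: November 2030 → Wed Nov 20 2030.
December 2030: Fri Dec 20 2030.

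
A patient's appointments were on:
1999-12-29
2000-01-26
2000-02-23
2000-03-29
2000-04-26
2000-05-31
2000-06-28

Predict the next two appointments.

2000-07-26, 2000-08-30

These are Wednesdays with 28, 28, 35, 28, 35, 28-day gaps.
Each is the final Wednesday of its month — 1999-12-29 is past the 28th, so '4th Wednesday' doesn't fit.
Last Wednesday of July 2000: 2000-07-26.
August 2000 ends with Wednesday 2000-08-30.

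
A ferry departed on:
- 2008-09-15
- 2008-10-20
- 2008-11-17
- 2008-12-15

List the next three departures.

2009-01-19, 2009-02-16, 2009-03-16

Gaps: 35, 28, 28 days — a mix of 28 and 35. Every date is a Monday.
Each is the 3rd Monday of its month.
3rd Monday of January 2009: 2009-01-19.
3rd Monday of February 2009: 2009-02-16.
3rd Monday of March 2009: 2009-03-16.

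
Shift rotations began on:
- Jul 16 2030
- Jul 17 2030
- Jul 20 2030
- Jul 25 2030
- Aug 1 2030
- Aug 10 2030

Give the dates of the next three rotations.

Aug 21 2030, Sep 3 2030, Sep 18 2030

The spacing grows by 2 each time: 1, 3, 5, 7, 9 days.
Next gap: 11 days. Aug 10 2030 + 11 days = Aug 21 2030.
Next gap: 13 days. Aug 21 2030 + 13 days = Sep 3 2030.
Next gap: 15 days. Sep 3 2030 + 15 days = Sep 18 2030.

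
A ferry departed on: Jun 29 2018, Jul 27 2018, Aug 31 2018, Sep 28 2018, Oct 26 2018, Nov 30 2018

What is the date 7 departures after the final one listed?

All Fridays; the gaps (28, 35, 28, 28, 35) vary with month length.
This is the last Friday of each month.
December 2018 ends with Friday Dec 28 2018.
January 2019 ends with Friday Jan 25 2019.
Last Friday of February 2019: Feb 22 2019.
March 2019 ends with Friday Mar 29 2019.
Last Friday of April 2019: Apr 26 2019.
May 2019 ends with Friday May 31 2019.
June 2019 ends with Friday Jun 28 2019.

Jun 28 2019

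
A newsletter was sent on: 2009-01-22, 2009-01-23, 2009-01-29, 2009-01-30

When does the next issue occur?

The gap pattern 1, 6, 1 repeats every 2 events.
These are the Thursdays and Fridays of each week.
The following Thursday is 2009-02-05.

2009-02-05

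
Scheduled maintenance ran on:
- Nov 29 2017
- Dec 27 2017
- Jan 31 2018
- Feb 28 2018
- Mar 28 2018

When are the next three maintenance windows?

Apr 25 2018, May 30 2018, Jun 27 2018

Every date is a Wednesday; gaps 28, 35, 28, 28 days.
Each is the last Wednesday of its month (at least one falls on the 29th or later, ruling out '4th Wednesday').
April 2018 ends with Wednesday Apr 25 2018.
May 2018 ends with Wednesday May 30 2018.
June 2018 ends with Wednesday Jun 27 2018.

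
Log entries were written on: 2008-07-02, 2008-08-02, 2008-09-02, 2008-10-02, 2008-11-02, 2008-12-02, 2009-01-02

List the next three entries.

Gaps: 31, 31, 30, 31, 30, 31 days — not constant. Every event is on the 2nd of the month.
Pattern: the 2nd of each month.
Next: February 2009 → 2009-02-02.
Next: March 2009 → 2009-03-02.
Next: April 2009 → 2009-04-02.

2009-02-02, 2009-03-02, 2009-04-02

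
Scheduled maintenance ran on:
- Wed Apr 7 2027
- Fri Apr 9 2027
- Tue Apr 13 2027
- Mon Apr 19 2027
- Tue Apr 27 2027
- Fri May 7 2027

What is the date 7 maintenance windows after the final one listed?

The spacing grows by 2 each time: 2, 4, 6, 8, 10 days.
Next gap: 12 days. Fri May 7 2027 + 12 days = Wed May 19 2027.
Next gap: 14 days. Wed May 19 2027 + 14 days = Wed Jun 2 2027.
Next gap: 16 days. Wed Jun 2 2027 + 16 days = Fri Jun 18 2027.
Next gap: 18 days. Fri Jun 18 2027 + 18 days = Tue Jul 6 2027.
Next gap: 20 days. Tue Jul 6 2027 + 20 days = Mon Jul 26 2027.
Next gap: 22 days. Mon Jul 26 2027 + 22 days = Tue Aug 17 2027.
Next gap: 24 days. Tue Aug 17 2027 + 24 days = Fri Sep 10 2027.

Fri Sep 10 2027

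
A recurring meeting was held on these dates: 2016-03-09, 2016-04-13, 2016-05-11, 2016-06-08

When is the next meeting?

Gaps: 35, 28, 28 days — a mix of 28 and 35. Every date is a Wednesday.
Each is the 2nd Wednesday of its month.
July 2016 — 2nd Wednesday is 2016-07-13.

2016-07-13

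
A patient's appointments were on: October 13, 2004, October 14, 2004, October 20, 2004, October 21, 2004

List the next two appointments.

October 27, 2004; October 28, 2004

Gaps: 1, 6, 1 days — not constant, but cyclic with period 2.
The events fall on every Wednesday and Thursday.
Next Wednesday: October 27, 2004.
The following Thursday is October 28, 2004.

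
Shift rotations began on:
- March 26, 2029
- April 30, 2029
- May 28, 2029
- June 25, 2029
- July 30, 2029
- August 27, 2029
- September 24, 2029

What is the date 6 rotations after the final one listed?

March 25, 2030

These are Mondays with 35, 28, 28, 35, 28, 28-day gaps.
Each is the final Monday of its month — April 30, 2029 is past the 28th, so '4th Monday' doesn't fit.
October 2029 ends with Monday October 29, 2029.
November 2029 ends with Monday November 26, 2029.
December 2029 ends with Monday December 31, 2029.
Last Monday of January 2030: January 28, 2030.
February 2030 ends with Monday February 25, 2030.
Last Monday of March 2030: March 25, 2030.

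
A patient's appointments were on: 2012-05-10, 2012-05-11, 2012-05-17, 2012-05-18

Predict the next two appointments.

2012-05-24, 2012-05-25

The gap pattern 1, 6, 1 repeats every 2 events.
These are the Thursdays and Fridays of each week.
The following Thursday is 2012-05-24.
The following Friday is 2012-05-25.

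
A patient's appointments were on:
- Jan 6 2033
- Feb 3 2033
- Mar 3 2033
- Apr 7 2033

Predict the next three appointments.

May 5 2033, Jun 2 2033, Jul 7 2033

These are Thursdays at 28- or 35-day spacing (28, 28, 35).
The pattern: 1st Thursday of the month.
1st Thursday of May 2033: May 5 2033.
1st Thursday of June 2033: Jun 2 2033.
1st Thursday of July 2033: Jul 7 2033.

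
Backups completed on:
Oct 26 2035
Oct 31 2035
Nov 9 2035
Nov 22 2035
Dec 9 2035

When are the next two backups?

Intervals are 5, 9, 13, 17 days — an arithmetic progression with common difference 4.
Next gap: 21 days. Dec 9 2035 + 21 days = Dec 30 2035.
Next gap: 25 days. Dec 30 2035 + 25 days = Jan 24 2036.

Dec 30 2035, Jan 24 2036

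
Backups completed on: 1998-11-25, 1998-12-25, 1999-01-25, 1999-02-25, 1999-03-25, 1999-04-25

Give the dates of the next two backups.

1999-05-25, 1999-06-25

Gaps: 30, 31, 31, 28, 31 days — not constant. Every event is on the 25th of the month.
Pattern: the 25th of each month.
Next: May 1999 → 1999-05-25.
June 1999: 1999-06-25.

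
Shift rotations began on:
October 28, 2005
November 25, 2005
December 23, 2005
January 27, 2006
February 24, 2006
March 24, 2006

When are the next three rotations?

April 28, 2006; May 26, 2006; June 23, 2006

All dates are Fridays, 28, 28, 35, 28, 28 days apart.
Specifically, the 4th Friday of each month.
April 2006 — 4th Friday is April 28, 2006.
May 2006 — 4th Friday is May 26, 2006.
June 2006 — 4th Friday is June 23, 2006.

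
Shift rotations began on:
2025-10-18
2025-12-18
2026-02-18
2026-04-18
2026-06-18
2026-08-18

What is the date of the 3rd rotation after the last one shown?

2027-02-18

Each date is the 18th; the gaps (61, 62, 59, 61, 61) track the month lengths.
The rule is the 18th of every 2 months.
Next: October 2026 → 2026-10-18.
Next: December 2026 → 2026-12-18.
Next: February 2027 → 2027-02-18.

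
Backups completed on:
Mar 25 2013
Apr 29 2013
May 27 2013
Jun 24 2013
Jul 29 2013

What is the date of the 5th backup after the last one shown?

All Mondays; the gaps (35, 28, 28, 35) vary with month length.
This is the last Monday of each month.
Last Monday of August 2013: Aug 26 2013.
September 2013 ends with Monday Sep 30 2013.
October 2013 ends with Monday Oct 28 2013.
Last Monday of November 2013: Nov 25 2013.
Last Monday of December 2013: Dec 30 2013.

Dec 30 2013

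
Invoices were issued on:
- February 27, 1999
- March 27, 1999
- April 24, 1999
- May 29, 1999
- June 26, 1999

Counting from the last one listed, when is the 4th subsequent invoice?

All Saturdays; the gaps (28, 28, 35, 28) vary with month length.
This is the last Saturday of each month.
July 1999 ends with Saturday July 31, 1999.
August 1999 ends with Saturday August 28, 1999.
September 1999 ends with Saturday September 25, 1999.
October 1999 ends with Saturday October 30, 1999.

October 30, 1999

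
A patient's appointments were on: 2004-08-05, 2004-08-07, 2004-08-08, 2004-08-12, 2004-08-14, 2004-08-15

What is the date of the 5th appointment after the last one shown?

2004-08-28

The gap pattern 2, 1, 4, 2, 1 repeats every 3 events.
These are the Thursdays, Saturdays and Sundays of each week.
The following Thursday is 2004-08-19.
The following Saturday is 2004-08-21.
The following Sunday is 2004-08-22.
The following Thursday is 2004-08-26.
The following Saturday is 2004-08-28.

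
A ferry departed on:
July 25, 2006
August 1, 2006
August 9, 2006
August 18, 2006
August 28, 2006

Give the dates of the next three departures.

September 8, 2006; September 20, 2006; October 3, 2006

Intervals are 7, 8, 9, 10 days — an arithmetic progression with common difference 1.
Next gap: 11 days. August 28, 2006 + 11 days = September 8, 2006.
Next gap: 12 days. September 8, 2006 + 12 days = September 20, 2006.
Next gap: 13 days. September 20, 2006 + 13 days = October 3, 2006.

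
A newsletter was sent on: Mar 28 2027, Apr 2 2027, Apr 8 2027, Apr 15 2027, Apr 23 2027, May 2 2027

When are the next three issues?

Gaps: 5, 6, 7, 8, 9 days — each gap is 1 larger than the previous one.
Next gap: 10 days. May 2 2027 + 10 days = May 12 2027.
Next gap: 11 days. May 12 2027 + 11 days = May 23 2027.
Next gap: 12 days. May 23 2027 + 12 days = Jun 4 2027.

May 12 2027, May 23 2027, Jun 4 2027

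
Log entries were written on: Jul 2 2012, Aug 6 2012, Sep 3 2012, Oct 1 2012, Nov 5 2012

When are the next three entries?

Dec 3 2012, Jan 7 2013, Feb 4 2013

All dates are Mondays, 35, 28, 28, 35 days apart.
Specifically, the 1st Monday of each month.
December 2012 — 1st Monday is Dec 3 2012.
1st Monday of January 2013: Jan 7 2013.
1st Monday of February 2013: Feb 4 2013.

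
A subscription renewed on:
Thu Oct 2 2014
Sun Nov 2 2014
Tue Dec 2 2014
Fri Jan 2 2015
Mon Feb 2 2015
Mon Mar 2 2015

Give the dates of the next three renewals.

Thu Apr 2 2015, Sat May 2 2015, Tue Jun 2 2015

Each date is the 2nd; the gaps (31, 30, 31, 31, 28) track the month lengths.
The rule is the 2nd of each month.
April 2015: Thu Apr 2 2015.
May 2015: Sat May 2 2015.
Next: June 2015 → Tue Jun 2 2015.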